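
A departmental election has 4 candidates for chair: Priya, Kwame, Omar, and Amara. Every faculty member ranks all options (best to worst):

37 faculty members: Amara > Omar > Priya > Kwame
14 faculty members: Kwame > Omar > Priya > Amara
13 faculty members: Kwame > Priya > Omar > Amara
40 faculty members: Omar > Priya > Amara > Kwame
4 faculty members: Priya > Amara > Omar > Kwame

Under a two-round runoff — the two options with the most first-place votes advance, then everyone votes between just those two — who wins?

Round 1 first-place votes: Priya 4, Kwame 27, Omar 40, Amara 37.
Omar and Amara advance.
Runoff: Omar is preferred to Amara by 67 voters; Amara by 41.
Omar wins the runoff.

Omar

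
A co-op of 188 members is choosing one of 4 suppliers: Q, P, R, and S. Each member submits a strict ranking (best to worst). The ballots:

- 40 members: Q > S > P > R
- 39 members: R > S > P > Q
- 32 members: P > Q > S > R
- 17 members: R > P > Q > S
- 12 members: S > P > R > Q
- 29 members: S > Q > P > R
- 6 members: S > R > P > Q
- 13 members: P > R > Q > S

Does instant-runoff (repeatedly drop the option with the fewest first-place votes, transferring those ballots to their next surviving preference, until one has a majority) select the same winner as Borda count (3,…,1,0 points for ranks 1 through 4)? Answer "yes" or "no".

Instant-runoff — R1 Q 40, P 45, R 56, S 47 (Q out); R2 P 45, R 56, S 87 (P out); R3 R 69, S 119 (S winner). Winner: S.
Borda — scores: Q 272, P 307, R 218, S 331. Winner: S.
The two methods agree.

yes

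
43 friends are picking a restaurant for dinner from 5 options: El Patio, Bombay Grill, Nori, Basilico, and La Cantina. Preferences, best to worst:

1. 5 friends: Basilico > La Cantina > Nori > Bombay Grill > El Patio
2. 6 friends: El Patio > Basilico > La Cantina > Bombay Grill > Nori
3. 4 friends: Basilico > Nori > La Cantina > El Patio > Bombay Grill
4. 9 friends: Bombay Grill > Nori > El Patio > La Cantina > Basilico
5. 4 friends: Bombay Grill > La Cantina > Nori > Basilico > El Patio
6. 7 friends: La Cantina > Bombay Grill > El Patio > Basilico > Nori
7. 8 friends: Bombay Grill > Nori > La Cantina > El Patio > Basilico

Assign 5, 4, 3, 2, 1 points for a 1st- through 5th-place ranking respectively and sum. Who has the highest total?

El Patio: 5·1 + 6·5 + 4·2 + 9·3 + 4·1 + 7·3 + 8·2 = 111
Bombay Grill: 5·2 + 6·2 + 4·1 + 9·5 + 4·5 + 7·4 + 8·5 = 159
Nori: 5·3 + 6·1 + 4·4 + 9·4 + 4·3 + 7·1 + 8·4 = 124
Basilico: 5·5 + 6·4 + 4·5 + 9·1 + 4·2 + 7·2 + 8·1 = 108
La Cantina: 5·4 + 6·3 + 4·3 + 9·2 + 4·4 + 7·5 + 8·3 = 143
Bombay Grill has the highest Borda score (159).

Bombay Grill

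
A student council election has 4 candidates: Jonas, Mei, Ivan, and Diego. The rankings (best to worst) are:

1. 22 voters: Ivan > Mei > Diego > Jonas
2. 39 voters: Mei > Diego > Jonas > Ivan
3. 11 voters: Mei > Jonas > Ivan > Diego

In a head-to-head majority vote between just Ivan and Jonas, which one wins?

Voters preferring Ivan to Jonas: 22; preferring Jonas to Ivan: 50.
Jonas wins the head-to-head.

Jonas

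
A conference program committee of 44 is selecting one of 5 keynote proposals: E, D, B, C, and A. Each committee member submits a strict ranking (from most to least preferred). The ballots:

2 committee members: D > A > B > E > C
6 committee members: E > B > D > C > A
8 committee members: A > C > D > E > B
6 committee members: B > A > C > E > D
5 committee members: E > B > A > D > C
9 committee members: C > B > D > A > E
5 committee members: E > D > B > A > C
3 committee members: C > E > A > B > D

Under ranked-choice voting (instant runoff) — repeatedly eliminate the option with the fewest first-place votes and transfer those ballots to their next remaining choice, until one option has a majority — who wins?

A

Round 1: E 16, D 2, B 6, C 12, A 8. Eliminate D.
Round 2: E 16, B 6, C 12, A 10. Eliminate B.
Round 3: E 16, C 12, A 16. Eliminate C.
Round 4: E 19, A 25. A has a majority.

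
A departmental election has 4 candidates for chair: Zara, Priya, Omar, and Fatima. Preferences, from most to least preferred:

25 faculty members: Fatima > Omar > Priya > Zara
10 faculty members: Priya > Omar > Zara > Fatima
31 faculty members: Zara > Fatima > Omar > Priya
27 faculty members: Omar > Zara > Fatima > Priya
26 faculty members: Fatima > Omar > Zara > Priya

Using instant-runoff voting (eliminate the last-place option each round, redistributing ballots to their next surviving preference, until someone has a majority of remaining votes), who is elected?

Round 1: Zara 31, Priya 10, Omar 27, Fatima 51. Eliminate Priya.
Round 2: Zara 31, Omar 37, Fatima 51. Eliminate Zara.
Round 3: Omar 37, Fatima 82. Fatima has a majority.

Fatima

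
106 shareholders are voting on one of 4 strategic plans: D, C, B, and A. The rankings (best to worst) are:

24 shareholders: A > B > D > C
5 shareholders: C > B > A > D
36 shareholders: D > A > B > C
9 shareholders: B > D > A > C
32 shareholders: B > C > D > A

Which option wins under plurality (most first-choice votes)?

B

First-place votes: D 36, C 5, B 41, A 24.
B has the most first-place votes.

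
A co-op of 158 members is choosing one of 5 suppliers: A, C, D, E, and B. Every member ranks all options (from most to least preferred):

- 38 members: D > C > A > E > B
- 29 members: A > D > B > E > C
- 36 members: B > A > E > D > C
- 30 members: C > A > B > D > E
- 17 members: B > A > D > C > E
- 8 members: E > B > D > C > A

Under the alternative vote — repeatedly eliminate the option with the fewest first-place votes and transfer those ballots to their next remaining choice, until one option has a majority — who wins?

Round 1: A 29, C 30, D 38, E 8, B 53. Eliminate E.
Round 2: A 29, C 30, D 38, B 61. Eliminate A.
Round 3: C 30, D 67, B 61. Eliminate C.
Round 4: D 67, B 91. B has a majority.

B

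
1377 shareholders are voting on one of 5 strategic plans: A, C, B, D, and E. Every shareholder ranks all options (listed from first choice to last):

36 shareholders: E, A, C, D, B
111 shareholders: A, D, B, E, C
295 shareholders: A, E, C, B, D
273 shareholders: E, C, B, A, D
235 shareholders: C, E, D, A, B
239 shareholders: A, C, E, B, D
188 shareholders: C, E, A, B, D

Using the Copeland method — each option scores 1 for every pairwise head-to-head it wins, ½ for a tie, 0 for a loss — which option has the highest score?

A: beats B and D; loses to C and E → score 2.
C: beats A, B, and D; loses to E → score 3.
B: beats D; loses to A, C, and E → score 1.
D: loses to A, C, B, and E → score 0.
E: beats A, C, B, and D → score 4.
E has the best pairwise record.

E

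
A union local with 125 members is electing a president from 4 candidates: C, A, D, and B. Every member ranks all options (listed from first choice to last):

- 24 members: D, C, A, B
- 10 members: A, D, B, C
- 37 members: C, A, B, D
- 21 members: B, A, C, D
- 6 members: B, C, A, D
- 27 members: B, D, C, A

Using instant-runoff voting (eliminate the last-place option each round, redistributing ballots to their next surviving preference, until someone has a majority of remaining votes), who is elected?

B

Round 1: C 37, A 10, D 24, B 54. Eliminate A.
Round 2: C 37, D 34, B 54. Eliminate D.
Round 3: C 61, B 64. B has a majority.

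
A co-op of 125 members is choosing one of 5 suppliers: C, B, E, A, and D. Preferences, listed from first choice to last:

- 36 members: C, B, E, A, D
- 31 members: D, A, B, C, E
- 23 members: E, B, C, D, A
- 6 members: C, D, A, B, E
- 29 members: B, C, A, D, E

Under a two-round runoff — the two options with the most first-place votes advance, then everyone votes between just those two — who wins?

Round 1 first-place votes: C 42, B 29, E 23, A 0, D 31.
C and D advance.
Runoff: C is preferred to D by 94 voters; D by 31.
C wins the runoff.

C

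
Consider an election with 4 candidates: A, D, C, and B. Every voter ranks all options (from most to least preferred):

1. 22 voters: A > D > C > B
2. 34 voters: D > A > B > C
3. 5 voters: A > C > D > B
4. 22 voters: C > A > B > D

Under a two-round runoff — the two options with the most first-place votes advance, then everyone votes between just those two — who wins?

A

Round 1 first-place votes: A 27, D 34, C 22, B 0.
D and A advance.
Runoff: D is preferred to A by 34 voters; A by 49.
A wins the runoff.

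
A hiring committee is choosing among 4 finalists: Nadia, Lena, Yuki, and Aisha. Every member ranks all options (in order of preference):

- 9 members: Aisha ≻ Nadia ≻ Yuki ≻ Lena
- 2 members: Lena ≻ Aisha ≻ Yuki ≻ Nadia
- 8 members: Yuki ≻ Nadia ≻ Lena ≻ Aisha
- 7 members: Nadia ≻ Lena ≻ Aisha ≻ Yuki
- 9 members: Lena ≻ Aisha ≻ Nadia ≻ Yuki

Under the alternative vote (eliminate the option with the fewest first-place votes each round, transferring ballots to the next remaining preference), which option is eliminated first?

Round 1: Nadia 7, Lena 11, Yuki 8, Aisha 9. Eliminate Nadia.

Nadia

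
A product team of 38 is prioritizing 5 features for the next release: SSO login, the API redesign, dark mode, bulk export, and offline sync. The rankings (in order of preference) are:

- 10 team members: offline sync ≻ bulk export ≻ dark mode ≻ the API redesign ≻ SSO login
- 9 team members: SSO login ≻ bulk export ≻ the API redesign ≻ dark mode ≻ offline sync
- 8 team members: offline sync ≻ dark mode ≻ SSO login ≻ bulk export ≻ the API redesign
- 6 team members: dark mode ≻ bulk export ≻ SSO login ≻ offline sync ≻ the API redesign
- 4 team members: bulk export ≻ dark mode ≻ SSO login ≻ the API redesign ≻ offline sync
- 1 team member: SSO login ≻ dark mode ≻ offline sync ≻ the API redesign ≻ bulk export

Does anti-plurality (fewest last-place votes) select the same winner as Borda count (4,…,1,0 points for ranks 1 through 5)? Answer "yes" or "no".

Anti-plurality — last-place votes: SSO login 10, the API redesign 14, dark mode 0, bulk export 1, offline sync 13. Winner: dark mode.
Borda — scores: SSO login 76, the API redesign 33, dark mode 92, bulk export 99, offline sync 80. Winner: bulk export.
The two methods disagree.

no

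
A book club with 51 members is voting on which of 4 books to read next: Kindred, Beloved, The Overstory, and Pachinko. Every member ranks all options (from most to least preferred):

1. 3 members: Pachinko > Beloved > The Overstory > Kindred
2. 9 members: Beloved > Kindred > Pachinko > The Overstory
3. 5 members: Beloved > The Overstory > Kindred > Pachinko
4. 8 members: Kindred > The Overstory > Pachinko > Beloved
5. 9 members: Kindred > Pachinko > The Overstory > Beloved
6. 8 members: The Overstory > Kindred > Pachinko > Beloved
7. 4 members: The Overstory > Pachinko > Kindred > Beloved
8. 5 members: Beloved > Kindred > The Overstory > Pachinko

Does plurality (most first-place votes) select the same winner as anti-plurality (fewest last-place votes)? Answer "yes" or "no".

Plurality — first-place votes: Kindred 17, Beloved 19, The Overstory 12, Pachinko 3. Winner: Beloved.
Anti-plurality — last-place votes: Kindred 3, Beloved 29, The Overstory 9, Pachinko 10. Winner: Kindred.
The two methods disagree.

no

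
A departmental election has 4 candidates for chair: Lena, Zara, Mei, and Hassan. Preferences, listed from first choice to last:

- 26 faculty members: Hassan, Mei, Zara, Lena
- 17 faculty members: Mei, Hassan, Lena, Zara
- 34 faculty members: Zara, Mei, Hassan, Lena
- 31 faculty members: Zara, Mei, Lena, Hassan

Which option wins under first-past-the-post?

Zara

First-place votes: Lena 0, Zara 65, Mei 17, Hassan 26.
Zara has the most first-place votes.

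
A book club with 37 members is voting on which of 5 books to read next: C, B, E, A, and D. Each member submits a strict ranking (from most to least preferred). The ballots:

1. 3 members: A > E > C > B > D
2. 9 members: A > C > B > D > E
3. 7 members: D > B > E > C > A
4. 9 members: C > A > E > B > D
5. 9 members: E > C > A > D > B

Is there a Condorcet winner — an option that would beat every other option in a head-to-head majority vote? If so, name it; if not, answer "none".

Checking pairwise contests:
E beats C 19–18.
C beats B 30–7.
A beats E 21–16.
C beats A 25–12.
C beats D 30–7.
Every option loses at least one head-to-head, so there is no Condorcet winner.

none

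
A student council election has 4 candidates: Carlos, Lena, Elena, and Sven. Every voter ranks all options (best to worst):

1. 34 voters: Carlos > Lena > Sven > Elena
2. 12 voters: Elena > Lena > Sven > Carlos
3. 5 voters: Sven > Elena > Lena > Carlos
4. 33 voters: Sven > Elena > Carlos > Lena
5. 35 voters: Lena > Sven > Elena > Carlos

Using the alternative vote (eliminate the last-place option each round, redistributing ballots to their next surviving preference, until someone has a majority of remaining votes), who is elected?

Round 1: Carlos 34, Lena 35, Elena 12, Sven 38. Eliminate Elena.
Round 2: Carlos 34, Lena 47, Sven 38. Eliminate Carlos.
Round 3: Lena 81, Sven 38. Lena has a majority.

Lena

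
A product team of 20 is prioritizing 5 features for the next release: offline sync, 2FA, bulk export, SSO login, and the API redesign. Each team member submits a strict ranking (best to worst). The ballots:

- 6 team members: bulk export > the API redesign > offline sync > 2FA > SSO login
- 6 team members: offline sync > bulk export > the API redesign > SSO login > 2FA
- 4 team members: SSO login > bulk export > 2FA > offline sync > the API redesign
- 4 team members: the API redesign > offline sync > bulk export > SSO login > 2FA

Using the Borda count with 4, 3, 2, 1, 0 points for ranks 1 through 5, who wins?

bulk export

offline sync: 6·2 + 6·4 + 4·1 + 4·3 = 52
2FA: 6·1 + 6·0 + 4·2 + 4·0 = 14
bulk export: 6·4 + 6·3 + 4·3 + 4·2 = 62
SSO login: 6·0 + 6·1 + 4·4 + 4·1 = 26
the API redesign: 6·3 + 6·2 + 4·0 + 4·4 = 46
bulk export has the highest Borda score (62).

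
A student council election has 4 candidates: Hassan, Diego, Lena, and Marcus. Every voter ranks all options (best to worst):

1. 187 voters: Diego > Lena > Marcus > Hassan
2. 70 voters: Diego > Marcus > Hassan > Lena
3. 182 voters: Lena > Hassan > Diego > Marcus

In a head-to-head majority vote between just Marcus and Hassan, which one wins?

Marcus

Voters preferring Marcus to Hassan: 257; preferring Hassan to Marcus: 182.
Marcus wins the head-to-head.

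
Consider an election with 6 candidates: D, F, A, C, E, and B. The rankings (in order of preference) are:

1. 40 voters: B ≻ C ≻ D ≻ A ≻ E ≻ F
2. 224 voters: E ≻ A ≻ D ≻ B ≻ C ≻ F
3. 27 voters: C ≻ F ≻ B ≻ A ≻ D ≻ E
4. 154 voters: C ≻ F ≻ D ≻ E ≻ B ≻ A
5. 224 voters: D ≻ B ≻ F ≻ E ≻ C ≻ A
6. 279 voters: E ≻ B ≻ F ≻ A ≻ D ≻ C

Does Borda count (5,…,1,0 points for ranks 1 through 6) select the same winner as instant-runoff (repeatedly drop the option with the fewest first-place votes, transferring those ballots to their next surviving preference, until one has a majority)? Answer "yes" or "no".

yes

Borda — scores: D 2680, F 2233, A 1588, C 1513, E 3311, B 2895. Winner: E.
Instant-runoff — R1 D 224, F 0, A 0, C 181, E 503, B 40 (E winner). Winner: E.
The two methods agree.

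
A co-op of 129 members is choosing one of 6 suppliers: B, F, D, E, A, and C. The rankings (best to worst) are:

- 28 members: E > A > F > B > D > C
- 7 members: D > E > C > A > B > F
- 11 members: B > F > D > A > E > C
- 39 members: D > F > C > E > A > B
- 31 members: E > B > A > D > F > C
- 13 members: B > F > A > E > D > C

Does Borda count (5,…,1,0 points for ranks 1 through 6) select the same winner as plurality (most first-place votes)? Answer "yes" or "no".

yes

Borda — scores: B 307, F 367, D 366, E 438, A 319, C 138. Winner: E.
Plurality — first-place votes: B 24, F 0, D 46, E 59, A 0, C 0. Winner: E.
The two methods agree.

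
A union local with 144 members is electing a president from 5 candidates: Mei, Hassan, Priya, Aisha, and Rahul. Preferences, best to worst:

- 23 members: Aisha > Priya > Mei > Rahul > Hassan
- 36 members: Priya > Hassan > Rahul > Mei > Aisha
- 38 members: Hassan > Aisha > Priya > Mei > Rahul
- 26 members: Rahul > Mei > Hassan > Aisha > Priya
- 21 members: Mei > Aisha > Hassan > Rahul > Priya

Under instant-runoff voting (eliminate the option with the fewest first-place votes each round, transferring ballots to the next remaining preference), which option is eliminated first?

Round 1: Mei 21, Hassan 38, Priya 36, Aisha 23, Rahul 26. Eliminate Mei.

Mei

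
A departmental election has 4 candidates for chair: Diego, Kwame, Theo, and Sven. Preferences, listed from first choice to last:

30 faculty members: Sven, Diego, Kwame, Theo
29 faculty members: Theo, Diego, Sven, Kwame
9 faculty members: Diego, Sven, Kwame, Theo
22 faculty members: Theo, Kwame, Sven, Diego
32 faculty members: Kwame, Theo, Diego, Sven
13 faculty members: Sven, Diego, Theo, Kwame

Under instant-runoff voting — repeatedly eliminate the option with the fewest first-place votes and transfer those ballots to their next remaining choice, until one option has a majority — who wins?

Theo

Round 1: Diego 9, Kwame 32, Theo 51, Sven 43. Eliminate Diego.
Round 2: Kwame 32, Theo 51, Sven 52. Eliminate Kwame.
Round 3: Theo 83, Sven 52. Theo has a majority.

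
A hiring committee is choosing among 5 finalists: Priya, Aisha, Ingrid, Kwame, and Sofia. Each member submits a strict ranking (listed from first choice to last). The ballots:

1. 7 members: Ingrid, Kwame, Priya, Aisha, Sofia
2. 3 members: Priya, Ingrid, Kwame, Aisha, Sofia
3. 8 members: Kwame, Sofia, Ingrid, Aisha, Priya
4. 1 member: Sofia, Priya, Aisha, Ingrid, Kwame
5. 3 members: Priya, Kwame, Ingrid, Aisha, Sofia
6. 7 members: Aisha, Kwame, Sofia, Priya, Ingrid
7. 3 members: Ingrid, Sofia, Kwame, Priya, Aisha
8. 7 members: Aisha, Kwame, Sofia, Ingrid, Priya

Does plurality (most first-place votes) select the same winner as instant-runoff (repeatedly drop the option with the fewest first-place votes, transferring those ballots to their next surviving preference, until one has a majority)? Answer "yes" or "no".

no

Plurality — first-place votes: Priya 6, Aisha 14, Ingrid 10, Kwame 8, Sofia 1. Winner: Aisha.
Instant-runoff — R1 Priya 6, Aisha 14, Ingrid 10, Kwame 8, Sofia 1 (Sofia out); R2 Priya 7, Aisha 14, Ingrid 10, Kwame 8 (Priya out); R3 Aisha 15, Ingrid 13, Kwame 11 (Kwame out); R4 Aisha 15, Ingrid 24 (Ingrid winner). Winner: Ingrid.
The two methods disagree.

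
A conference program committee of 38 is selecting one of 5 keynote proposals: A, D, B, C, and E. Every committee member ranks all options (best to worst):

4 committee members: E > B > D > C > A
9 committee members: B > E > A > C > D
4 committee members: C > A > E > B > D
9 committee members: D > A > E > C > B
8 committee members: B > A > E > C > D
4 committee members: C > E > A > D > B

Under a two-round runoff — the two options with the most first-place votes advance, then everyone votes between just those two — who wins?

B

Round 1 first-place votes: A 0, D 9, B 17, C 8, E 4.
B and D advance.
Runoff: B is preferred to D by 25 voters; D by 13.
B wins the runoff.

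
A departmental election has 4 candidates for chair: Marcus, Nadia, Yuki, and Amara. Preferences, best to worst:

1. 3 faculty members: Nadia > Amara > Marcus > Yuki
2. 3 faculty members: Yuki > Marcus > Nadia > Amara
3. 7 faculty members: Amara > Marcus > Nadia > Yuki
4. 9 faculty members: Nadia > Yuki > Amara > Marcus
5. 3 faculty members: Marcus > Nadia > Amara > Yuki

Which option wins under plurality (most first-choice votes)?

Nadia

First-place votes: Marcus 3, Nadia 12, Yuki 3, Amara 7.
Nadia has the most first-place votes.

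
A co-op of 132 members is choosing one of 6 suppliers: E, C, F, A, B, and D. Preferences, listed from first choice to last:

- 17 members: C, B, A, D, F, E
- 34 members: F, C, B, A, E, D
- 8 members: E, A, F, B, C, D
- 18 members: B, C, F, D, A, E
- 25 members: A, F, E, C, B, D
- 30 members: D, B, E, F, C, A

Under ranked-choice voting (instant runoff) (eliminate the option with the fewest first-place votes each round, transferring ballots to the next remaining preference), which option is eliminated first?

E

Round 1: E 8, C 17, F 34, A 25, B 18, D 30. Eliminate E.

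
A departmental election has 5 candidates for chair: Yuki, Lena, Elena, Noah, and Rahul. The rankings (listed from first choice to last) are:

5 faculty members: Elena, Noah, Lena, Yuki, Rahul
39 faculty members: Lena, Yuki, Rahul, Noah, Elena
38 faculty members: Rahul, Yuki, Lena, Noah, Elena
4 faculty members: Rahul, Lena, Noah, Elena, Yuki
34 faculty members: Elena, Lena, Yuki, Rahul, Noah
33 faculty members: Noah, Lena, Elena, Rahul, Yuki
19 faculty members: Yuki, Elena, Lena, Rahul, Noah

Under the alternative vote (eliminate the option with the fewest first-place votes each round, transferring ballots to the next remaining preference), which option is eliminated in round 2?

Round 1: Yuki 19, Lena 39, Elena 39, Noah 33, Rahul 42. Eliminate Yuki.
Round 2: Lena 39, Elena 58, Noah 33, Rahul 42. Eliminate Noah.

Noah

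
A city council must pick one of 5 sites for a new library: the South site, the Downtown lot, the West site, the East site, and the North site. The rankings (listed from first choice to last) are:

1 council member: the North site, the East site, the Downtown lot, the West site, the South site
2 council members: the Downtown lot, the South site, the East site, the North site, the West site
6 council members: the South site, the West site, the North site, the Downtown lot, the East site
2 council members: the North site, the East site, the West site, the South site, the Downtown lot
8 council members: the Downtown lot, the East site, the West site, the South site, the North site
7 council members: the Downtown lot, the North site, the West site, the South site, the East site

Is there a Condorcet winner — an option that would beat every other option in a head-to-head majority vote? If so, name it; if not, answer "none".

the Downtown lot vs the South site: 18–8 for the Downtown lot.
the Downtown lot vs the West site: 18–8 for the Downtown lot.
the Downtown lot vs the East site: 23–3 for the Downtown lot.
the Downtown lot vs the North site: 17–9 for the Downtown lot.
the Downtown lot beats every other option head-to-head.

the Downtown lot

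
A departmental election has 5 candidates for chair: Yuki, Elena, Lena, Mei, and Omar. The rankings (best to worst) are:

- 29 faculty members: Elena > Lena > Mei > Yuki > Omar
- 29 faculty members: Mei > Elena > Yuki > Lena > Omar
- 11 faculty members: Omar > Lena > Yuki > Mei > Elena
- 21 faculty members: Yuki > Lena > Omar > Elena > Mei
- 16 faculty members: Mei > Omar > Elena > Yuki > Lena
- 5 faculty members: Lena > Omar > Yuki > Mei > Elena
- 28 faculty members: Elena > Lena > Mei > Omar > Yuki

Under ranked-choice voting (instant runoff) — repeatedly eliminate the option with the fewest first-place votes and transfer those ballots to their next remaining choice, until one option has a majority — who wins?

Round 1: Yuki 21, Elena 57, Lena 5, Mei 45, Omar 11. Eliminate Lena.
Round 2: Yuki 21, Elena 57, Mei 45, Omar 16. Eliminate Omar.
Round 3: Yuki 37, Elena 57, Mei 45. Eliminate Yuki.
Round 4: Elena 78, Mei 61. Elena has a majority.

Elena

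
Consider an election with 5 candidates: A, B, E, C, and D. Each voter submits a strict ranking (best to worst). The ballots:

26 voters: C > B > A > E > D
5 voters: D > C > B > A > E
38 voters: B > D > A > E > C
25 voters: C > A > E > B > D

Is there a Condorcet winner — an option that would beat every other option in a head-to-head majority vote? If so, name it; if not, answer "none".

C

C vs A: 56–38 for C.
C vs B: 56–38 for C.
C vs E: 56–38 for C.
C vs D: 51–43 for C.
C beats every other option head-to-head.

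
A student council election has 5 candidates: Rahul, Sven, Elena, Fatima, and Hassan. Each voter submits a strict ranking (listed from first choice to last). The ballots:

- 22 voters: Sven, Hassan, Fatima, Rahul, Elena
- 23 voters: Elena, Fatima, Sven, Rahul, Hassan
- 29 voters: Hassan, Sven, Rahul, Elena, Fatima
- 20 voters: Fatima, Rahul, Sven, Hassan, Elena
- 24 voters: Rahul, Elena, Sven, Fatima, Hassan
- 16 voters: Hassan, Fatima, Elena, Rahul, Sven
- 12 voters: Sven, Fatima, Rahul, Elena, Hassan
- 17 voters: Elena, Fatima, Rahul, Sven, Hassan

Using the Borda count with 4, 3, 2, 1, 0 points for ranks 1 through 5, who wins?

Rahul: 22·1 + 23·1 + 29·2 + 20·3 + 24·4 + 16·1 + 12·2 + 17·2 = 333
Sven: 22·4 + 23·2 + 29·3 + 20·2 + 24·2 + 16·0 + 12·4 + 17·1 = 374
Elena: 22·0 + 23·4 + 29·1 + 20·0 + 24·3 + 16·2 + 12·1 + 17·4 = 305
Fatima: 22·2 + 23·3 + 29·0 + 20·4 + 24·1 + 16·3 + 12·3 + 17·3 = 352
Hassan: 22·3 + 23·0 + 29·4 + 20·1 + 24·0 + 16·4 + 12·0 + 17·0 = 266
Sven has the highest Borda score (374).

Sven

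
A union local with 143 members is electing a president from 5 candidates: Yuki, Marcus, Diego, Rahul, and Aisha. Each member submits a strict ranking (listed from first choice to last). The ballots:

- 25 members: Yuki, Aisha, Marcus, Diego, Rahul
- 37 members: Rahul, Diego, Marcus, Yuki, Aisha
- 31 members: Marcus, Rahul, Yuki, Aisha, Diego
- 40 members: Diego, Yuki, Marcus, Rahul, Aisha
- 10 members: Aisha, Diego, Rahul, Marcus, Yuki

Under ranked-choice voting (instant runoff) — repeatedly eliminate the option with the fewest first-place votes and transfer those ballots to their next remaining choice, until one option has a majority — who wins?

Diego

Round 1: Yuki 25, Marcus 31, Diego 40, Rahul 37, Aisha 10. Eliminate Aisha.
Round 2: Yuki 25, Marcus 31, Diego 50, Rahul 37. Eliminate Yuki.
Round 3: Marcus 56, Diego 50, Rahul 37. Eliminate Rahul.
Round 4: Marcus 56, Diego 87. Diego has a majority.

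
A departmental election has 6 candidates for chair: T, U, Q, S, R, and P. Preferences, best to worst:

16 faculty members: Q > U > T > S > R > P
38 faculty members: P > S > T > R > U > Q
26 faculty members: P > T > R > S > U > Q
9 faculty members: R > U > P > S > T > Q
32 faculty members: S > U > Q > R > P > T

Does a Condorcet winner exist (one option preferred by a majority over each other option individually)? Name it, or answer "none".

P

P vs T: 105–16 for P.
P vs U: 64–57 for P.
P vs Q: 73–48 for P.
P vs S: 73–48 for P.
P vs R: 64–57 for P.
P beats every other option head-to-head.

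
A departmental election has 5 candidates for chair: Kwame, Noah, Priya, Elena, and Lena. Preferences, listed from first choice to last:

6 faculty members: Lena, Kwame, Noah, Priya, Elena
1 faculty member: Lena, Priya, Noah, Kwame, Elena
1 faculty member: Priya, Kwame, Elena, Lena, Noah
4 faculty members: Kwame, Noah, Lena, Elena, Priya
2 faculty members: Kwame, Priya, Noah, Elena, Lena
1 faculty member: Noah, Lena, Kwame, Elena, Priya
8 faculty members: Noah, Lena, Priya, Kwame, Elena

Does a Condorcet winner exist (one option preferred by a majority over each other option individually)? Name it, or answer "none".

none

Checking pairwise contests:
Lena beats Kwame 16–7.
Kwame beats Noah 13–10.
Kwame beats Priya 13–10.
Kwame beats Elena 23–0.
Noah beats Lena 15–8.
Every option loses at least one head-to-head, so there is no Condorcet winner.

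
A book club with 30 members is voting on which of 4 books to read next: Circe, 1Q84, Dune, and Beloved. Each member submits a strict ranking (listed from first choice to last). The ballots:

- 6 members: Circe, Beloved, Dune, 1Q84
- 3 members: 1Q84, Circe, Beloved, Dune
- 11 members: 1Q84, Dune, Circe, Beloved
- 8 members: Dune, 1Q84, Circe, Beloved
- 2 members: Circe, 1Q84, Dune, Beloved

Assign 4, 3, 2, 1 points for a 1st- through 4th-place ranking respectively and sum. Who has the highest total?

Circe: 6·4 + 3·3 + 11·2 + 8·2 + 2·4 = 79
1Q84: 6·1 + 3·4 + 11·4 + 8·3 + 2·3 = 92
Dune: 6·2 + 3·1 + 11·3 + 8·4 + 2·2 = 84
Beloved: 6·3 + 3·2 + 11·1 + 8·1 + 2·1 = 45
1Q84 has the highest Borda score (92).

1Q84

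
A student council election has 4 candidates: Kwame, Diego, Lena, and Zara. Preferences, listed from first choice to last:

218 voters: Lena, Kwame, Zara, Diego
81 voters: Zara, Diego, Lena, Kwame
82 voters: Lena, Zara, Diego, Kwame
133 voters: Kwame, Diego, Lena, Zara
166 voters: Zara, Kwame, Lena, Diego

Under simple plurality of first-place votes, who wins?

Lena

First-place votes: Kwame 133, Diego 0, Lena 300, Zara 247.
Lena has the most first-place votes.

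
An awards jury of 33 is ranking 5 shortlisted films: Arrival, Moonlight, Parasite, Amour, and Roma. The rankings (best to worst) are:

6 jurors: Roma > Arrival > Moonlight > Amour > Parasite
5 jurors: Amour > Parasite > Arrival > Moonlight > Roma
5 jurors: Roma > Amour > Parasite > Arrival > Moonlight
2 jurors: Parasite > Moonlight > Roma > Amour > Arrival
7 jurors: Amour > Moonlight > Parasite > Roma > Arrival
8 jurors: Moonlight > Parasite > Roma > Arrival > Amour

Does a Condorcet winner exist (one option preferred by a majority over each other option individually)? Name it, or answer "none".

Checking pairwise contests:
Moonlight beats Arrival 17–16.
Amour beats Moonlight 17–16.
Moonlight beats Parasite 21–12.
Roma beats Amour 21–12.
Moonlight beats Roma 22–11.
Every option loses at least one head-to-head, so there is no Condorcet winner.

none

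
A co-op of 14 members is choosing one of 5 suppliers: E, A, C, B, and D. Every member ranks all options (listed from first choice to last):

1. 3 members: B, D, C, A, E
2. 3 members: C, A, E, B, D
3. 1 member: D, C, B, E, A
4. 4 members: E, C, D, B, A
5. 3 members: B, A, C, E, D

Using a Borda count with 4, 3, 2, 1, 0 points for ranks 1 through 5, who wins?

E: 3·0 + 3·2 + 1·1 + 4·4 + 3·1 = 26
A: 3·1 + 3·3 + 1·0 + 4·0 + 3·3 = 21
C: 3·2 + 3·4 + 1·3 + 4·3 + 3·2 = 39
B: 3·4 + 3·1 + 1·2 + 4·1 + 3·4 = 33
D: 3·3 + 3·0 + 1·4 + 4·2 + 3·0 = 21
C has the highest Borda score (39).

C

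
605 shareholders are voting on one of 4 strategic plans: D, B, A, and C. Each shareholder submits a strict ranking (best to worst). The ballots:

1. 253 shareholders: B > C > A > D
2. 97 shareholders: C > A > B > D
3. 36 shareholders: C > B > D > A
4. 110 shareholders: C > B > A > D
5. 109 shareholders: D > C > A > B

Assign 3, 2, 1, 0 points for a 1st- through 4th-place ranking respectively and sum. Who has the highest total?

D: 253·0 + 97·0 + 36·1 + 110·0 + 109·3 = 363
B: 253·3 + 97·1 + 36·2 + 110·2 + 109·0 = 1148
A: 253·1 + 97·2 + 36·0 + 110·1 + 109·1 = 666
C: 253·2 + 97·3 + 36·3 + 110·3 + 109·2 = 1453
C has the highest Borda score (1453).

C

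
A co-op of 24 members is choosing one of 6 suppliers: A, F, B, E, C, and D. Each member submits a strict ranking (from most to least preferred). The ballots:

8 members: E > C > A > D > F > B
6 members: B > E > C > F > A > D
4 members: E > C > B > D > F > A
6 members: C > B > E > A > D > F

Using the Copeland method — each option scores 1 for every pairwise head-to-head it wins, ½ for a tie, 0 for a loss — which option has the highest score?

A: beats F and D; loses to B, E, and C → score 2.
F: loses to A, B, E, C, and D → score 0.
B: beats A, F, and D; ties E; loses to C → score 3.5.
E: beats A, F, C, and D; ties B → score 4.5.
C: beats A, F, B, and D; loses to E → score 4.
D: beats F; loses to A, B, E, and C → score 1.
E has the best pairwise record.

E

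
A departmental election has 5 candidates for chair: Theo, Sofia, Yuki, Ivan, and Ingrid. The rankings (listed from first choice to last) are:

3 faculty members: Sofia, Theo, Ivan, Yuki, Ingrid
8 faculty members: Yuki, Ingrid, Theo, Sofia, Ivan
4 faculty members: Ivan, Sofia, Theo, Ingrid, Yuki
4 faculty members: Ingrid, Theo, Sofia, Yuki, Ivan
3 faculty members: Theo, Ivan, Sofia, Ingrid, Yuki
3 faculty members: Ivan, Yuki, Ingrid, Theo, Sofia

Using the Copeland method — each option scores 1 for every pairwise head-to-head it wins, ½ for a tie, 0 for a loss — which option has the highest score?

Theo

Theo: beats Sofia, Yuki, and Ivan; loses to Ingrid → score 3.
Sofia: beats Yuki and Ivan; loses to Theo and Ingrid → score 2.
Yuki: beats Ingrid; loses to Theo, Sofia, and Ivan → score 1.
Ivan: beats Yuki and Ingrid; loses to Theo and Sofia → score 2.
Ingrid: beats Theo and Sofia; loses to Yuki and Ivan → score 2.
Theo has the best pairwise record.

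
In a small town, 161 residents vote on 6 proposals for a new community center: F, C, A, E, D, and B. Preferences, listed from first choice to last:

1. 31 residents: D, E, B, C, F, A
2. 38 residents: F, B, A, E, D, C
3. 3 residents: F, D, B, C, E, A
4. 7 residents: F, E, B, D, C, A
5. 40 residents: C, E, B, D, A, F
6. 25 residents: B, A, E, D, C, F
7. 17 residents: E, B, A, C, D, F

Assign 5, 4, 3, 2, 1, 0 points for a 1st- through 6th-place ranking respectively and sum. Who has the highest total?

F: 31·1 + 38·5 + 3·5 + 7·5 + 40·0 + 25·0 + 17·0 = 271
C: 31·2 + 38·0 + 3·2 + 7·1 + 40·5 + 25·1 + 17·2 = 334
A: 31·0 + 38·3 + 3·0 + 7·0 + 40·1 + 25·4 + 17·3 = 305
E: 31·4 + 38·2 + 3·1 + 7·4 + 40·4 + 25·3 + 17·5 = 551
D: 31·5 + 38·1 + 3·4 + 7·2 + 40·2 + 25·2 + 17·1 = 366
B: 31·3 + 38·4 + 3·3 + 7·3 + 40·3 + 25·5 + 17·4 = 588
B has the highest Borda score (588).

B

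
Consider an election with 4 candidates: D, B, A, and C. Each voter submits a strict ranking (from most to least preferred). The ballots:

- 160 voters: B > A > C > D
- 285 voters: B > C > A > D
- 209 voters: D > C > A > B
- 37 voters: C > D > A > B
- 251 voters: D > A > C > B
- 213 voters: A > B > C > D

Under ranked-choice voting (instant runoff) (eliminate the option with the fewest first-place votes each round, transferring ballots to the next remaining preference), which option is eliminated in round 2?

Round 1: D 460, B 445, A 213, C 37. Eliminate C.
Round 2: D 497, B 445, A 213. Eliminate A.

A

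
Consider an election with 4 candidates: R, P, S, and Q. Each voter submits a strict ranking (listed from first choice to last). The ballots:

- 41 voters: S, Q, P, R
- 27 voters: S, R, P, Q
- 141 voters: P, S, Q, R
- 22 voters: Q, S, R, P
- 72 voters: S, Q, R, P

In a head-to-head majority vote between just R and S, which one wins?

Voters preferring R to S: 0; preferring S to R: 303.
S wins the head-to-head.

S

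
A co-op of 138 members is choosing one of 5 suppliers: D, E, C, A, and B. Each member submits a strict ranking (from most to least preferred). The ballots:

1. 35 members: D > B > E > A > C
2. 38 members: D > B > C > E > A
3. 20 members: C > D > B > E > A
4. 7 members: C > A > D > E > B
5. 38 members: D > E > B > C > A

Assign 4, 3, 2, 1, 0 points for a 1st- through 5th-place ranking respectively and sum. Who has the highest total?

D: 35·4 + 38·4 + 20·3 + 7·2 + 38·4 = 518
E: 35·2 + 38·1 + 20·1 + 7·1 + 38·3 = 249
C: 35·0 + 38·2 + 20·4 + 7·4 + 38·1 = 222
A: 35·1 + 38·0 + 20·0 + 7·3 + 38·0 = 56
B: 35·3 + 38·3 + 20·2 + 7·0 + 38·2 = 335
D has the highest Borda score (518).

D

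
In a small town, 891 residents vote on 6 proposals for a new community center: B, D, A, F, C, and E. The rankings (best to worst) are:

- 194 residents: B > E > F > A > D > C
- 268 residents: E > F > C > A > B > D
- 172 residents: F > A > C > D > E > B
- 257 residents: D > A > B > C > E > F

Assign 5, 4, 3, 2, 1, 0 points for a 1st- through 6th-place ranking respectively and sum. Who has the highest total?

B: 194·5 + 268·1 + 172·0 + 257·3 = 2009
D: 194·1 + 268·0 + 172·2 + 257·5 = 1823
A: 194·2 + 268·2 + 172·4 + 257·4 = 2640
F: 194·3 + 268·4 + 172·5 + 257·0 = 2514
C: 194·0 + 268·3 + 172·3 + 257·2 = 1834
E: 194·4 + 268·5 + 172·1 + 257·1 = 2545
A has the highest Borda score (2640).

A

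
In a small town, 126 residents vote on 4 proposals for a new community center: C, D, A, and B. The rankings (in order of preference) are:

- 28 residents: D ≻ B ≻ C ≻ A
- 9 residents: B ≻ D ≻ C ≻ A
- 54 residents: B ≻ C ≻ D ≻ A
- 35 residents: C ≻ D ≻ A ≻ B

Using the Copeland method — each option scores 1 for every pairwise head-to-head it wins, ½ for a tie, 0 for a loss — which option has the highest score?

B

C: beats D and A; loses to B → score 2.
D: beats A; ties B; loses to C → score 1.5.
A: loses to C, D, and B → score 0.
B: beats C and A; ties D → score 2.5.
B has the best pairwise record.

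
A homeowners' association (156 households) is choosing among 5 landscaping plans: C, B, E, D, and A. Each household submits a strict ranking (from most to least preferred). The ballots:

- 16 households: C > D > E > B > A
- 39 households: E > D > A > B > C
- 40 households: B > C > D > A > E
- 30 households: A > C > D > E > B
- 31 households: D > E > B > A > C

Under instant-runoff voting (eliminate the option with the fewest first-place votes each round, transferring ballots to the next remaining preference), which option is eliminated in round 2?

Round 1: C 16, B 40, E 39, D 31, A 30. Eliminate C.
Round 2: B 40, E 39, D 47, A 30. Eliminate A.

A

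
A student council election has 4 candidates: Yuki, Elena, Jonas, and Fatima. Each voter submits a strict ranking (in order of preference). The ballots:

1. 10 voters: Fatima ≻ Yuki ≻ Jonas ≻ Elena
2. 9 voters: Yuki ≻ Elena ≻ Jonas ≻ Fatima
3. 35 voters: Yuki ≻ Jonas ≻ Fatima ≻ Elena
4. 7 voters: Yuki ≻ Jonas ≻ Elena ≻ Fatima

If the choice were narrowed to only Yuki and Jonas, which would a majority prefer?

Voters preferring Yuki to Jonas: 61; preferring Jonas to Yuki: 0.
Yuki wins the head-to-head.

Yuki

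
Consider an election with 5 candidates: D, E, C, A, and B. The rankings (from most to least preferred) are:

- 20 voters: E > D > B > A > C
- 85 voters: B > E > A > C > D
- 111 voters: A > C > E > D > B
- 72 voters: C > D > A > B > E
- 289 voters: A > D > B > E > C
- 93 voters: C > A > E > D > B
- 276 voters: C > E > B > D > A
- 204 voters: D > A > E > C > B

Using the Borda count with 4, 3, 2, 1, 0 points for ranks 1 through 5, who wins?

D: 20·3 + 85·0 + 111·1 + 72·3 + 289·3 + 93·1 + 276·1 + 204·4 = 2439
E: 20·4 + 85·3 + 111·2 + 72·0 + 289·1 + 93·2 + 276·3 + 204·2 = 2268
C: 20·0 + 85·1 + 111·3 + 72·4 + 289·0 + 93·4 + 276·4 + 204·1 = 2386
A: 20·1 + 85·2 + 111·4 + 72·2 + 289·4 + 93·3 + 276·0 + 204·3 = 2825
B: 20·2 + 85·4 + 111·0 + 72·1 + 289·2 + 93·0 + 276·2 + 204·0 = 1582
A has the highest Borda score (2825).

A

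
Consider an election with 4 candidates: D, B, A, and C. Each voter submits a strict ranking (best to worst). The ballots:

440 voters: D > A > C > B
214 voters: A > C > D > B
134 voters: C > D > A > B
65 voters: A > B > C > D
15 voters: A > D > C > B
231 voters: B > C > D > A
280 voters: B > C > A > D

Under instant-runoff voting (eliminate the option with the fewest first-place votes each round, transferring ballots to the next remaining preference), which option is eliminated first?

C

Round 1: D 440, B 511, A 294, C 134. Eliminate C.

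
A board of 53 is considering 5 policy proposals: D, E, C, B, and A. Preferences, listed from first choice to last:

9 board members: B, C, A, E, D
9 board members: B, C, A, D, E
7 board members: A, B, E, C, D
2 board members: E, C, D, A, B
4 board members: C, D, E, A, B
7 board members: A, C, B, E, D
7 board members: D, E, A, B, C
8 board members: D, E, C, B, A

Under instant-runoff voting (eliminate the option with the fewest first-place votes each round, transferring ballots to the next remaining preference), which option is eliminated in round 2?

C

Round 1: D 15, E 2, C 4, B 18, A 14. Eliminate E.
Round 2: D 15, C 6, B 18, A 14. Eliminate C.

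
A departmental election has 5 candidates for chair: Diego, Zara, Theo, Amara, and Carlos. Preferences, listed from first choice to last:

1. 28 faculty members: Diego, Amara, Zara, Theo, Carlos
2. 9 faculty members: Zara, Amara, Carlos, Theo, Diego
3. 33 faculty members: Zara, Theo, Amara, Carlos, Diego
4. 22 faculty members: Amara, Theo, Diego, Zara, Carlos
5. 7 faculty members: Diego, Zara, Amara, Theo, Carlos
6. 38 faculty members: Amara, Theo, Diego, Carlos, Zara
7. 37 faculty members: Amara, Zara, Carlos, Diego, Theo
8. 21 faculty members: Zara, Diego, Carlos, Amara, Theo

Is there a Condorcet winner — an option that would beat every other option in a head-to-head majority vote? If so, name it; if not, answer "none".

Amara

Amara vs Diego: 139–56 for Amara.
Amara vs Zara: 125–70 for Amara.
Amara vs Theo: 162–33 for Amara.
Amara vs Carlos: 174–21 for Amara.
Amara beats every other option head-to-head.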